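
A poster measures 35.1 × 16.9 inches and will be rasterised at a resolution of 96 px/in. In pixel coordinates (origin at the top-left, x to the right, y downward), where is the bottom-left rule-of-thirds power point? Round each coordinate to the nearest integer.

(1123, 1082)

In pixels the canvas is 35.1 × 96 = 3369.6 wide and 16.9 × 96 = 1622.4 tall.
The bottom-left point is one-third across and two-thirds down:
x = 1 × 3369.6/3 ≈ 1123; y = 2 × 1622.4/3 ≈ 1082.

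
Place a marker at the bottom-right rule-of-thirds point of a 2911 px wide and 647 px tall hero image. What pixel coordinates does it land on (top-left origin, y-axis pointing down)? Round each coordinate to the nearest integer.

x = 1941 px, y = 431 px

The bottom-right point sits two-thirds of the way across and two-thirds of the way down.
x = 2 × 2911/3 ≈ 1941; y = 2 × 647/3 ≈ 431.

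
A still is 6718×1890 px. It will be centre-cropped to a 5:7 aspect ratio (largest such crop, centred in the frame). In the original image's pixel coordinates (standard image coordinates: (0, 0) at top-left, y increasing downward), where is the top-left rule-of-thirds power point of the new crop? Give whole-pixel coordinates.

6718/1890 > 5/7, so the 5:7 crop keeps the full height 1890 and trims width to 1890 × 5/7 = 1350.00 px.
Left offset = (6718 − 1350.00)/2 = 2684.00 px; top offset = 0.
Top-left is one-third across and one-third down within the crop:
x = 2684.00 + 1 × 1350.00/3 ≈ 3134; y = 0.00 + 1 × 1890.00/3 ≈ 630.

x = 3134 px, y = 630 px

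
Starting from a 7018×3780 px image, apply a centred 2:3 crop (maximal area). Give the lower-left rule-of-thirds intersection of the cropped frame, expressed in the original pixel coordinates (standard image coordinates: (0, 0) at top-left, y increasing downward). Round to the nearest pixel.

7018/3780 > 2/3, so the 2:3 crop keeps the full height 3780 and trims width to 3780 × 2/3 = 2520.00 px.
Left offset = (7018 − 2520.00)/2 = 2249.00 px; top offset = 0.
Lower-left is one-third across and two-thirds down within the crop:
x = 2249.00 + 1 × 2520.00/3 ≈ 3089; y = 0.00 + 2 × 3780.00/3 ≈ 2520.

(3089, 2520)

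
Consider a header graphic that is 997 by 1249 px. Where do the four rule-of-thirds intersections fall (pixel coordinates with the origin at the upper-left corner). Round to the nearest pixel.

(332, 416), (665, 416), (332, 833), (665, 833)

One third of 997 is 332.33; one third of 1249 is 416.33.
Vertical third lines at x = 332 and x = 665; horizontal third lines at y = 416 and y = 833.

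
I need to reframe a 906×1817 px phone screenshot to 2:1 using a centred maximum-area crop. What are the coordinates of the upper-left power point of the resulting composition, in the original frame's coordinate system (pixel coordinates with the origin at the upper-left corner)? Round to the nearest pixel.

x = 302 px, y = 833 px

906/1817 < 2/1, so the 2:1 crop keeps the full width 906 and trims height to 906 × 1/2 = 453.00 px.
Top offset = (1817 − 453.00)/2 = 682.00 px; left offset = 0.
Upper-left is one-third across and one-third down within the crop:
x = 0.00 + 1 × 906.00/3 ≈ 302; y = 682.00 + 1 × 453.00/3 ≈ 833.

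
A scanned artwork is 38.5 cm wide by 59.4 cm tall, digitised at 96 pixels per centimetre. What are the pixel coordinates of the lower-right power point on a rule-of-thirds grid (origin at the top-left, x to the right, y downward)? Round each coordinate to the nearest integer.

In pixels the canvas is 38.5 × 96 = 3696 wide and 59.4 × 96 = 5702.4 tall.
The lower-right point is two-thirds across and two-thirds down:
x = 2 × 3696/3 ≈ 2464; y = 2 × 5702.4/3 ≈ 3802.

(2464, 3802)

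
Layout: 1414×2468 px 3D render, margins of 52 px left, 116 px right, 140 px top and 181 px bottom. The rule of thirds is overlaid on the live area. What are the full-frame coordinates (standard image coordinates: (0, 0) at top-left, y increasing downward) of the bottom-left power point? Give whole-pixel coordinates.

Content width = 1414 − 52 − 116 = 1246 px; content height = 2468 − 140 − 181 = 2147 px.
Bottom-left is one-third across and two-thirds down within the live area.
x = 52 + 1 × 1246/3 = 52 + 415.33 ≈ 467
y = 140 + 2 × 2147/3 = 140 + 1431.33 ≈ 1571

x = 467 px, y = 1571 px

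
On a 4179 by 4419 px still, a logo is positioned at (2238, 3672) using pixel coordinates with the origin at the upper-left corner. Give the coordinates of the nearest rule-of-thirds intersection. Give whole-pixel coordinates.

Third lines: x ∈ {1393, 2786}, y ∈ {1473, 2946}.
2238 is closer to x = 2786; 3672 is closer to y = 2946.
So the nearest intersection is the lower-right power point.

(2786, 2946)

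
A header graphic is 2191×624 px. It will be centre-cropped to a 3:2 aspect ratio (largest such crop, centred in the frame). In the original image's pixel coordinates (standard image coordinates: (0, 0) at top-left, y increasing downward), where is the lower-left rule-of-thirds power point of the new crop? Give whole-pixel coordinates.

(940, 416)

2191/624 > 3/2, so the 3:2 crop keeps the full height 624 and trims width to 624 × 3/2 = 936.00 px.
Left offset = (2191 − 936.00)/2 = 627.50 px; top offset = 0.
Lower-left is one-third across and two-thirds down within the crop:
x = 627.50 + 1 × 936.00/3 ≈ 940; y = 0.00 + 2 × 624.00/3 ≈ 416.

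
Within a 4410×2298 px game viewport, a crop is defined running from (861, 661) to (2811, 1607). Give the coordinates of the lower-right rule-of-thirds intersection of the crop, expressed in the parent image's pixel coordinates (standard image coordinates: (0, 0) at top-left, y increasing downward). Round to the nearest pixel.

x = 2161 px, y = 1292 px

Crop width = 2811 − 861 = 1950 px; one third is 650.00 px.
Crop height = 1607 − 661 = 946 px; one third is 315.33 px.
The lower-right point is two-thirds across and two-thirds down within the crop:
x = 861 + 2 × 650.00 ≈ 2161; y = 661 + 2 × 315.33 ≈ 1292.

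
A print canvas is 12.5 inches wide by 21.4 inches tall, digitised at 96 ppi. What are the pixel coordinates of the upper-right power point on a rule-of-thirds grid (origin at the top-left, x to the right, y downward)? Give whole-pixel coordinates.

(800, 685)

In pixels the canvas is 12.5 × 96 = 1200 wide and 21.4 × 96 = 2054.4 tall.
The upper-right point is two-thirds across and one-third down:
x = 2 × 1200/3 ≈ 800; y = 1 × 2054.4/3 ≈ 685.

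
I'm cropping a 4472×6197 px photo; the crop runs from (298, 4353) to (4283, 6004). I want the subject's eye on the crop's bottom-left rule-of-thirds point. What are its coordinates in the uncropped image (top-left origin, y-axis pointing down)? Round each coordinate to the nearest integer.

Crop width = 4283 − 298 = 3985 px; one third is 1328.33 px.
Crop height = 6004 − 4353 = 1651 px; one third is 550.33 px.
The bottom-left point is one-third across and two-thirds down within the crop:
x = 298 + 1 × 1328.33 ≈ 1626; y = 4353 + 2 × 550.33 ≈ 5454.

(1626, 5454)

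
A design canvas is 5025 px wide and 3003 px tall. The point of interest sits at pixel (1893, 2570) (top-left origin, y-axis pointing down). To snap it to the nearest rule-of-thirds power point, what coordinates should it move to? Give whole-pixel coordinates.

Third lines: x ∈ {1675, 3350}, y ∈ {1001, 2002}.
1893 is closer to x = 1675; 2570 is closer to y = 2002.
So the nearest intersection is the lower-left power point.

x = 1675 px, y = 2002 px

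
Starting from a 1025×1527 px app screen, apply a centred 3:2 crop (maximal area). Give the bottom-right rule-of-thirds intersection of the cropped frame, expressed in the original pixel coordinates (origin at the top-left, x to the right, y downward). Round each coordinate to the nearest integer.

(683, 877)

1025/1527 < 3/2, so the 3:2 crop keeps the full width 1025 and trims height to 1025 × 2/3 = 683.33 px.
Top offset = (1527 − 683.33)/2 = 421.83 px; left offset = 0.
Bottom-right is two-thirds across and two-thirds down within the crop:
x = 0.00 + 2 × 1025.00/3 ≈ 683; y = 421.83 + 2 × 683.33/3 ≈ 877.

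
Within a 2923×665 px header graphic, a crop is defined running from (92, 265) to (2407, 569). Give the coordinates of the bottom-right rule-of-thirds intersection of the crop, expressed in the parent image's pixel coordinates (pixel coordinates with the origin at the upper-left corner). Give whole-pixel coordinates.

Crop width = 2407 − 92 = 2315 px; one third is 771.67 px.
Crop height = 569 − 265 = 304 px; one third is 101.33 px.
The bottom-right point is two-thirds across and two-thirds down within the crop:
x = 92 + 2 × 771.67 ≈ 1635; y = 265 + 2 × 101.33 ≈ 468.

(1635, 468)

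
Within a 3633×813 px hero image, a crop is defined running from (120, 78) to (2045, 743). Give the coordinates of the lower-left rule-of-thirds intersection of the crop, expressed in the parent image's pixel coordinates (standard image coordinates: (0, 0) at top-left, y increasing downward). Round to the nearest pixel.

(762, 521)

Crop width = 2045 − 120 = 1925 px; one third is 641.67 px.
Crop height = 743 − 78 = 665 px; one third is 221.67 px.
The lower-left point is one-third across and two-thirds down within the crop:
x = 120 + 1 × 641.67 ≈ 762; y = 78 + 2 × 221.67 ≈ 521.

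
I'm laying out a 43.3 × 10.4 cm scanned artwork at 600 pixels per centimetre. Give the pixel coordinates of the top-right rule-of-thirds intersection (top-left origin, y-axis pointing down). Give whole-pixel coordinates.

In pixels the canvas is 43.3 × 600 = 25980 wide and 10.4 × 600 = 6240 tall.
The top-right point is two-thirds across and one-third down:
x = 2 × 25980/3 ≈ 17320; y = 1 × 6240/3 ≈ 2080.

x = 17320 px, y = 2080 px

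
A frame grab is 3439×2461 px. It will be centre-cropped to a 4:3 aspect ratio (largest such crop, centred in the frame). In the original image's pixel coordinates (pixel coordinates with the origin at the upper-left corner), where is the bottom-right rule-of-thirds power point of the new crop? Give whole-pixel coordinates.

3439/2461 > 4/3, so the 4:3 crop keeps the full height 2461 and trims width to 2461 × 4/3 = 3281.33 px.
Left offset = (3439 − 3281.33)/2 = 78.83 px; top offset = 0.
Bottom-right is two-thirds across and two-thirds down within the crop:
x = 78.83 + 2 × 3281.33/3 ≈ 2266; y = 0.00 + 2 × 2461.00/3 ≈ 1641.

(2266, 1641)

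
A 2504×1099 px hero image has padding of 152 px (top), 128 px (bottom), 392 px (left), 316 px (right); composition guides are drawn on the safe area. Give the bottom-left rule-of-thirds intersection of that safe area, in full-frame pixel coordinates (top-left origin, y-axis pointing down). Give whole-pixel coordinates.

Content width = 2504 − 392 − 316 = 1796 px; content height = 1099 − 152 − 128 = 819 px.
Bottom-left is one-third across and two-thirds down within the safe area.
x = 392 + 1 × 1796/3 = 392 + 598.67 ≈ 991
y = 152 + 2 × 819/3 = 152 + 546.00 ≈ 698

x = 991 px, y = 698 px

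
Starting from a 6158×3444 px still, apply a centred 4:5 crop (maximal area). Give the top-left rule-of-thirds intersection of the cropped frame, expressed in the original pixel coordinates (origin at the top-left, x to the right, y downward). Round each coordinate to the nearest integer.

x = 2620 px, y = 1148 px

6158/3444 > 4/5, so the 4:5 crop keeps the full height 3444 and trims width to 3444 × 4/5 = 2755.20 px.
Left offset = (6158 − 2755.20)/2 = 1701.40 px; top offset = 0.
Top-left is one-third across and one-third down within the crop:
x = 1701.40 + 1 × 2755.20/3 ≈ 2620; y = 0.00 + 1 × 3444.00/3 ≈ 1148.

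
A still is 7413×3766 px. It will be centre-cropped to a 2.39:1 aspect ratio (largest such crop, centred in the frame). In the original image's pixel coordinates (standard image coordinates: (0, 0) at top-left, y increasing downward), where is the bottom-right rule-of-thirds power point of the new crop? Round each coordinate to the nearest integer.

7413/3766 < 2.39/1, so the 2.39:1 crop keeps the full width 7413 and trims height to 7413 × 1/2.39 = 3101.67 px.
Top offset = (3766 − 3101.67)/2 = 332.16 px; left offset = 0.
Bottom-right is two-thirds across and two-thirds down within the crop:
x = 0.00 + 2 × 7413.00/3 ≈ 4942; y = 332.16 + 2 × 3101.67/3 ≈ 2400.

x = 4942 px, y = 2400 px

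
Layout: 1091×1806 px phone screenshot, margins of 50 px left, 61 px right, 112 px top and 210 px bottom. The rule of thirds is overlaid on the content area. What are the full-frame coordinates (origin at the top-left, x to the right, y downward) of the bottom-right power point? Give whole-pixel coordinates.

Content width = 1091 − 50 − 61 = 980 px; content height = 1806 − 112 − 210 = 1484 px.
Bottom-right is two-thirds across and two-thirds down within the content area.
x = 50 + 2 × 980/3 = 50 + 653.33 ≈ 703
y = 112 + 2 × 1484/3 = 112 + 989.33 ≈ 1101

x = 703 px, y = 1101 px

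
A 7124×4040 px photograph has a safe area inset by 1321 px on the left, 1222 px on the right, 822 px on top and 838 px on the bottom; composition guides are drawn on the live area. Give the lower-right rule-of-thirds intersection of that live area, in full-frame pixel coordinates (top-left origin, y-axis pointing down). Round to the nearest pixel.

(4375, 2409)

Content width = 7124 − 1321 − 1222 = 4581 px; content height = 4040 − 822 − 838 = 2380 px.
Lower-right is two-thirds across and two-thirds down within the live area.
x = 1321 + 2 × 4581/3 = 1321 + 3054.00 ≈ 4375
y = 822 + 2 × 2380/3 = 822 + 1586.67 ≈ 2409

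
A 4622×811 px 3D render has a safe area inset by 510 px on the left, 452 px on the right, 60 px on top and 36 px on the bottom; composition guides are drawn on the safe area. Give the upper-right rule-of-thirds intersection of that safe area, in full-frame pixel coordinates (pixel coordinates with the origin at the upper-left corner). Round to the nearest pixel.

Content width = 4622 − 510 − 452 = 3660 px; content height = 811 − 60 − 36 = 715 px.
Upper-right is two-thirds across and one-third down within the safe area.
x = 510 + 2 × 3660/3 = 510 + 2440.00 ≈ 2950
y = 60 + 1 × 715/3 = 60 + 238.33 ≈ 298

(2950, 298)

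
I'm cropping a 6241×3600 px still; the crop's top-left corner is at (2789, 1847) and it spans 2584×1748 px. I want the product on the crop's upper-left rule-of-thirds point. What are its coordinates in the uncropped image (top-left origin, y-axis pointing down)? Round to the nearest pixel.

x = 3650 px, y = 2430 px

One third of the crop width 2584 is 861.33 px.
One third of the crop height 1748 is 582.67 px.
The upper-left point is one-third across and one-third down within the crop:
x = 2789 + 1 × 861.33 ≈ 3650; y = 1847 + 1 × 582.67 ≈ 2430.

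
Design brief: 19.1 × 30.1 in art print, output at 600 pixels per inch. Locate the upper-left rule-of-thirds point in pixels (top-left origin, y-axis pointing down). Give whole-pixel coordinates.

x = 3820 px, y = 6020 px

In pixels the canvas is 19.1 × 600 = 11460 wide and 30.1 × 600 = 18060 tall.
The upper-left point is one-third across and one-third down:
x = 1 × 11460/3 ≈ 3820; y = 1 × 18060/3 ≈ 6020.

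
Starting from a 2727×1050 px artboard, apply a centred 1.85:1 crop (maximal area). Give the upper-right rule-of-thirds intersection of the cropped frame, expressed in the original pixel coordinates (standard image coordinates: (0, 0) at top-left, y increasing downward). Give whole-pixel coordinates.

2727/1050 > 1.85/1, so the 1.85:1 crop keeps the full height 1050 and trims width to 1050 × 1.85/1 = 1942.50 px.
Left offset = (2727 − 1942.50)/2 = 392.25 px; top offset = 0.
Upper-right is two-thirds across and one-third down within the crop:
x = 392.25 + 2 × 1942.50/3 ≈ 1687; y = 0.00 + 1 × 1050.00/3 ≈ 350.

(1687, 350)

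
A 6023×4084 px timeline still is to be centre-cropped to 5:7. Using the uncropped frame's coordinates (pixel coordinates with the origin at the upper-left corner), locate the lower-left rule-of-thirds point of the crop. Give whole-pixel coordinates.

6023/4084 > 5/7, so the 5:7 crop keeps the full height 4084 and trims width to 4084 × 5/7 = 2917.14 px.
Left offset = (6023 − 2917.14)/2 = 1552.93 px; top offset = 0.
Lower-left is one-third across and two-thirds down within the crop:
x = 1552.93 + 1 × 2917.14/3 ≈ 2525; y = 0.00 + 2 × 4084.00/3 ≈ 2723.

x = 2525 px, y = 2723 px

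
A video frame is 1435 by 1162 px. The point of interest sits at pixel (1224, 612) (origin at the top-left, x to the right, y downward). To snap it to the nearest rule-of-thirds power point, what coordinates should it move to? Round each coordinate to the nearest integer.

Third lines: x ∈ {478, 957}, y ∈ {387, 775}.
1224 is closer to x = 957; 612 is closer to y = 775.
So the nearest intersection is the lower-right power point.

x = 957 px, y = 775 px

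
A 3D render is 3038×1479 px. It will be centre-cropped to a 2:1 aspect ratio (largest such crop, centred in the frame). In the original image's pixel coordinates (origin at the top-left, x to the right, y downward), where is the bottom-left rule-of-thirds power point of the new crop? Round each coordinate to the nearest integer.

x = 1026 px, y = 986 px

3038/1479 > 2/1, so the 2:1 crop keeps the full height 1479 and trims width to 1479 × 2/1 = 2958.00 px.
Left offset = (3038 − 2958.00)/2 = 40.00 px; top offset = 0.
Bottom-left is one-third across and two-thirds down within the crop:
x = 40.00 + 1 × 2958.00/3 ≈ 1026; y = 0.00 + 2 × 1479.00/3 ≈ 986.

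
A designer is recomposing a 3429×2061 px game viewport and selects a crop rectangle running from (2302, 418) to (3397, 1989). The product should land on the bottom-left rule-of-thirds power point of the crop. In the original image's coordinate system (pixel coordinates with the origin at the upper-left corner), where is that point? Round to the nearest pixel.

Crop width = 3397 − 2302 = 1095 px; one third is 365.00 px.
Crop height = 1989 − 418 = 1571 px; one third is 523.67 px.
The bottom-left point is one-third across and two-thirds down within the crop:
x = 2302 + 1 × 365.00 ≈ 2667; y = 418 + 2 × 523.67 ≈ 1465.

x = 2667 px, y = 1465 px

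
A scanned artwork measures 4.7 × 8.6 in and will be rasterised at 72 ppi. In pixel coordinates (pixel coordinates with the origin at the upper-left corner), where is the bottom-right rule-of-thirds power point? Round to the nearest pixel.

x = 226 px, y = 413 px

In pixels the canvas is 4.7 × 72 = 338.4 wide and 8.6 × 72 = 619.2 tall.
The bottom-right point is two-thirds across and two-thirds down:
x = 2 × 338.4/3 ≈ 226; y = 2 × 619.2/3 ≈ 413.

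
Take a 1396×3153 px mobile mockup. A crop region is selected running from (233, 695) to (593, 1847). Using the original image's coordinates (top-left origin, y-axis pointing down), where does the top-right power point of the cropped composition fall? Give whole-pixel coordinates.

Crop width = 593 − 233 = 360 px; one third is 120.00 px.
Crop height = 1847 − 695 = 1152 px; one third is 384.00 px.
The top-right point is two-thirds across and one-third down within the crop:
x = 233 + 2 × 120.00 ≈ 473; y = 695 + 1 × 384.00 ≈ 1079.

x = 473 px, y = 1079 px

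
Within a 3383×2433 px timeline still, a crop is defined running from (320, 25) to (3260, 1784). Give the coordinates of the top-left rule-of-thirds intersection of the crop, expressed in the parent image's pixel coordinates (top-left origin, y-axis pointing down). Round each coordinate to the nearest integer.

(1300, 611)

Crop width = 3260 − 320 = 2940 px; one third is 980.00 px.
Crop height = 1784 − 25 = 1759 px; one third is 586.33 px.
The top-left point is one-third across and one-third down within the crop:
x = 320 + 1 × 980.00 ≈ 1300; y = 25 + 1 × 586.33 ≈ 611.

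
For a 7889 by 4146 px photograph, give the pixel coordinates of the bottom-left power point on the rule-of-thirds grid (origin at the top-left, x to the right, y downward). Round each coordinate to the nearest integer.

The bottom-left point sits one-third of the way across and two-thirds of the way down.
x = 1 × 7889/3 ≈ 2630; y = 2 × 4146/3 ≈ 2764.

(2630, 2764)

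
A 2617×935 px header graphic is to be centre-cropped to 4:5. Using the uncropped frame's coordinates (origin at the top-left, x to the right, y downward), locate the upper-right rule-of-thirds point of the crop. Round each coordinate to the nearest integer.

2617/935 > 4/5, so the 4:5 crop keeps the full height 935 and trims width to 935 × 4/5 = 748.00 px.
Left offset = (2617 − 748.00)/2 = 934.50 px; top offset = 0.
Upper-right is two-thirds across and one-third down within the crop:
x = 934.50 + 2 × 748.00/3 ≈ 1433; y = 0.00 + 1 × 935.00/3 ≈ 312.

(1433, 312)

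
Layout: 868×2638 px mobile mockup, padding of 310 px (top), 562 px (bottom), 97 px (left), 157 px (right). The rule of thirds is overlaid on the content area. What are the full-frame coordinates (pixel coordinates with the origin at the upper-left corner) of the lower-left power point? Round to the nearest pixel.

Content width = 868 − 97 − 157 = 614 px; content height = 2638 − 310 − 562 = 1766 px.
Lower-left is one-third across and two-thirds down within the content area.
x = 97 + 1 × 614/3 = 97 + 204.67 ≈ 302
y = 310 + 2 × 1766/3 = 310 + 1177.33 ≈ 1487

x = 302 px, y = 1487 px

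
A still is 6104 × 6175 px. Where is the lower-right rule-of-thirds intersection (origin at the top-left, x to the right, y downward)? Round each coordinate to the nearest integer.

(4069, 4117)

The lower-right point sits two-thirds of the way across and two-thirds of the way down.
x = 2 × 6104/3 ≈ 4069; y = 2 × 6175/3 ≈ 4117.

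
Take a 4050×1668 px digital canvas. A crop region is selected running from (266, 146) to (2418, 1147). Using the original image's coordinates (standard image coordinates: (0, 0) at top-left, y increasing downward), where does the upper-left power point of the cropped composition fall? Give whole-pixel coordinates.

(983, 480)

Crop width = 2418 − 266 = 2152 px; one third is 717.33 px.
Crop height = 1147 − 146 = 1001 px; one third is 333.67 px.
The upper-left point is one-third across and one-third down within the crop:
x = 266 + 1 × 717.33 ≈ 983; y = 146 + 1 × 333.67 ≈ 480.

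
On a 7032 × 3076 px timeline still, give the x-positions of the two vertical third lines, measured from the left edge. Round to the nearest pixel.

7032 / 3 = 2344, so the vertical lines sit at one and two thirds of 7032.

x = 2344 px and x = 4688 px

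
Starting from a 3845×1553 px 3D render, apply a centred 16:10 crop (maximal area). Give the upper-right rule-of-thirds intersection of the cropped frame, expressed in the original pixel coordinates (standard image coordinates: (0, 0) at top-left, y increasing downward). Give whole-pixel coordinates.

3845/1553 > 16/10, so the 16:10 crop keeps the full height 1553 and trims width to 1553 × 16/10 = 2484.80 px.
Left offset = (3845 − 2484.80)/2 = 680.10 px; top offset = 0.
Upper-right is two-thirds across and one-third down within the crop:
x = 680.10 + 2 × 2484.80/3 ≈ 2337; y = 0.00 + 1 × 1553.00/3 ≈ 518.

(2337, 518)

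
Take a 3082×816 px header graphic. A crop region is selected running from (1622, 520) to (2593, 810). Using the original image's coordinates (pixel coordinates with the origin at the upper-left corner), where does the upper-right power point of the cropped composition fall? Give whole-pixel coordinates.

(2269, 617)

Crop width = 2593 − 1622 = 971 px; one third is 323.67 px.
Crop height = 810 − 520 = 290 px; one third is 96.67 px.
The upper-right point is two-thirds across and one-third down within the crop:
x = 1622 + 2 × 323.67 ≈ 2269; y = 520 + 1 × 96.67 ≈ 617.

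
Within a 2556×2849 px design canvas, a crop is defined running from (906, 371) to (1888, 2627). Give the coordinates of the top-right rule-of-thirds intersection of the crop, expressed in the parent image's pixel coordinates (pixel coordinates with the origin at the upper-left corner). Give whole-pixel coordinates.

(1561, 1123)

Crop width = 1888 − 906 = 982 px; one third is 327.33 px.
Crop height = 2627 − 371 = 2256 px; one third is 752.00 px.
The top-right point is two-thirds across and one-third down within the crop:
x = 906 + 2 × 327.33 ≈ 1561; y = 371 + 1 × 752.00 ≈ 1123.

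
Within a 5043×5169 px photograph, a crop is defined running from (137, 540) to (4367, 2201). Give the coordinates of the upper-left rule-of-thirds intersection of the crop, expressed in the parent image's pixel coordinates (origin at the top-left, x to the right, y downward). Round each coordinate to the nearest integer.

Crop width = 4367 − 137 = 4230 px; one third is 1410.00 px.
Crop height = 2201 − 540 = 1661 px; one third is 553.67 px.
The upper-left point is one-third across and one-third down within the crop:
x = 137 + 1 × 1410.00 ≈ 1547; y = 540 + 1 × 553.67 ≈ 1094.

(1547, 1094)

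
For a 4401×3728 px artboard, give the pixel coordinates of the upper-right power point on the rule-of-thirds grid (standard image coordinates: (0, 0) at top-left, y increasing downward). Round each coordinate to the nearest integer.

x = 2934 px, y = 1243 px

The upper-right point sits two-thirds of the way across and one-third of the way down.
x = 2 × 4401/3 ≈ 2934; y = 1 × 3728/3 ≈ 1243.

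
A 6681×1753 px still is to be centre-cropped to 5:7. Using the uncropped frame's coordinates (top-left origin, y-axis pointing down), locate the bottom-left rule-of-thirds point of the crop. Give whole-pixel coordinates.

6681/1753 > 5/7, so the 5:7 crop keeps the full height 1753 and trims width to 1753 × 5/7 = 1252.14 px.
Left offset = (6681 − 1252.14)/2 = 2714.43 px; top offset = 0.
Bottom-left is one-third across and two-thirds down within the crop:
x = 2714.43 + 1 × 1252.14/3 ≈ 3132; y = 0.00 + 2 × 1753.00/3 ≈ 1169.

(3132, 1169)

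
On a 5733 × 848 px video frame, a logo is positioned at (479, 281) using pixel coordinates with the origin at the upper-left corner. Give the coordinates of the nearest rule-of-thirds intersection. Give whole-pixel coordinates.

(1911, 283)

Third lines: x ∈ {1911, 3822}, y ∈ {283, 565}.
479 is closer to x = 1911; 281 is closer to y = 283.
So the nearest intersection is the upper-left power point.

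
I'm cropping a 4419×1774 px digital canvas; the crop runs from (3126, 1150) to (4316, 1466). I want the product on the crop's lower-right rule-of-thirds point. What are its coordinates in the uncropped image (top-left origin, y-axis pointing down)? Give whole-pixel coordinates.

Crop width = 4316 − 3126 = 1190 px; one third is 396.67 px.
Crop height = 1466 − 1150 = 316 px; one third is 105.33 px.
The lower-right point is two-thirds across and two-thirds down within the crop:
x = 3126 + 2 × 396.67 ≈ 3919; y = 1150 + 2 × 105.33 ≈ 1361.

x = 3919 px, y = 1361 px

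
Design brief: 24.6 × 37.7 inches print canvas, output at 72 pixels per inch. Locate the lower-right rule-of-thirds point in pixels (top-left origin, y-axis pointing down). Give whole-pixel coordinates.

(1181, 1810)

In pixels the canvas is 24.6 × 72 = 1771.2 wide and 37.7 × 72 = 2714.4 tall.
The lower-right point is two-thirds across and two-thirds down:
x = 2 × 1771.2/3 ≈ 1181; y = 2 × 2714.4/3 ≈ 1810.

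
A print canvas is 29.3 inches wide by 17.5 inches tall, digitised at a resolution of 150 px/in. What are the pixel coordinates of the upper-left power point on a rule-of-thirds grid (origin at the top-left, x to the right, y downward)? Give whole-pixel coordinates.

(1465, 875)

In pixels the canvas is 29.3 × 150 = 4395 wide and 17.5 × 150 = 2625 tall.
The upper-left point is one-third across and one-third down:
x = 1 × 4395/3 ≈ 1465; y = 1 × 2625/3 ≈ 875.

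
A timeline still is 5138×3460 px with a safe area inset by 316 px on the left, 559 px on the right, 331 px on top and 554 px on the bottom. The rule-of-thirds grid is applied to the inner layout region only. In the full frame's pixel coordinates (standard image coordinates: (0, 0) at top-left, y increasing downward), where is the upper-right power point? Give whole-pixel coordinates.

Content width = 5138 − 316 − 559 = 4263 px; content height = 3460 − 331 − 554 = 2575 px.
Upper-right is two-thirds across and one-third down within the inner layout region.
x = 316 + 2 × 4263/3 = 316 + 2842.00 ≈ 3158
y = 331 + 1 × 2575/3 = 331 + 858.33 ≈ 1189

(3158, 1189)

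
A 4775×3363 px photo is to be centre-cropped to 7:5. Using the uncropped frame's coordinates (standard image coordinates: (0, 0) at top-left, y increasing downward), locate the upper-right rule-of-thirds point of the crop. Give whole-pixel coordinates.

(3172, 1121)

4775/3363 > 7/5, so the 7:5 crop keeps the full height 3363 and trims width to 3363 × 7/5 = 4708.20 px.
Left offset = (4775 − 4708.20)/2 = 33.40 px; top offset = 0.
Upper-right is two-thirds across and one-third down within the crop:
x = 33.40 + 2 × 4708.20/3 ≈ 3172; y = 0.00 + 1 × 3363.00/3 ≈ 1121.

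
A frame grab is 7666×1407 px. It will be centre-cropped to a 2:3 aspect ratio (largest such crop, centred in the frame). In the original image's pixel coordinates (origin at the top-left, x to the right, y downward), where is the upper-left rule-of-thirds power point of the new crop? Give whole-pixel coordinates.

7666/1407 > 2/3, so the 2:3 crop keeps the full height 1407 and trims width to 1407 × 2/3 = 938.00 px.
Left offset = (7666 − 938.00)/2 = 3364.00 px; top offset = 0.
Upper-left is one-third across and one-third down within the crop:
x = 3364.00 + 1 × 938.00/3 ≈ 3677; y = 0.00 + 1 × 1407.00/3 ≈ 469.

(3677, 469)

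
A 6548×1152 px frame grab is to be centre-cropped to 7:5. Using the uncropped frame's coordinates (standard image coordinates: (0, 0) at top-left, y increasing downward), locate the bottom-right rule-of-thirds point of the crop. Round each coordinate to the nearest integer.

6548/1152 > 7/5, so the 7:5 crop keeps the full height 1152 and trims width to 1152 × 7/5 = 1612.80 px.
Left offset = (6548 − 1612.80)/2 = 2467.60 px; top offset = 0.
Bottom-right is two-thirds across and two-thirds down within the crop:
x = 2467.60 + 2 × 1612.80/3 ≈ 3543; y = 0.00 + 2 × 1152.00/3 ≈ 768.

(3543, 768)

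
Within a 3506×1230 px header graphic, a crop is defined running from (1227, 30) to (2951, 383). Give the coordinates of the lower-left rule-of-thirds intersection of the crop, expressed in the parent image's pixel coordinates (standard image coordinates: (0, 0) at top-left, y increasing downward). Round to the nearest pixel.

Crop width = 2951 − 1227 = 1724 px; one third is 574.67 px.
Crop height = 383 − 30 = 353 px; one third is 117.67 px.
The lower-left point is one-third across and two-thirds down within the crop:
x = 1227 + 1 × 574.67 ≈ 1802; y = 30 + 2 × 117.67 ≈ 265.

x = 1802 px, y = 265 px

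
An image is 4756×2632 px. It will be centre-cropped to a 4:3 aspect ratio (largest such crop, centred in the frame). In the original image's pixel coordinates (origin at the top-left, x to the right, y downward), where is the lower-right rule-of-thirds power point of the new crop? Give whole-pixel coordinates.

4756/2632 > 4/3, so the 4:3 crop keeps the full height 2632 and trims width to 2632 × 4/3 = 3509.33 px.
Left offset = (4756 − 3509.33)/2 = 623.33 px; top offset = 0.
Lower-right is two-thirds across and two-thirds down within the crop:
x = 623.33 + 2 × 3509.33/3 ≈ 2963; y = 0.00 + 2 × 2632.00/3 ≈ 1755.

x = 2963 px, y = 1755 px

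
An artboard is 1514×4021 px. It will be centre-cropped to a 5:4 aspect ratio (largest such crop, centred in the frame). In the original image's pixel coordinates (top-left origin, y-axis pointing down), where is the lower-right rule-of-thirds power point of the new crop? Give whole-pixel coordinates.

x = 1009 px, y = 2212 px

1514/4021 < 5/4, so the 5:4 crop keeps the full width 1514 and trims height to 1514 × 4/5 = 1211.20 px.
Top offset = (4021 − 1211.20)/2 = 1404.90 px; left offset = 0.
Lower-right is two-thirds across and two-thirds down within the crop:
x = 0.00 + 2 × 1514.00/3 ≈ 1009; y = 1404.90 + 2 × 1211.20/3 ≈ 2212.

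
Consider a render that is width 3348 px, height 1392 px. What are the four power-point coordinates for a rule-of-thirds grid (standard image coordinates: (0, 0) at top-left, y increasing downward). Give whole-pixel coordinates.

One third of 3348 is 1116; one third of 1392 is 464.
Vertical third lines at x = 1116 and x = 2232; horizontal third lines at y = 464 and y = 928.

(1116, 464), (2232, 464), (1116, 928), (2232, 928)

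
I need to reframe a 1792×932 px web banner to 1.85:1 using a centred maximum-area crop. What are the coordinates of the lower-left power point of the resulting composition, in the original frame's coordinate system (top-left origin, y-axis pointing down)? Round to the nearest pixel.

1792/932 > 1.85/1, so the 1.85:1 crop keeps the full height 932 and trims width to 932 × 1.85/1 = 1724.20 px.
Left offset = (1792 − 1724.20)/2 = 33.90 px; top offset = 0.
Lower-left is one-third across and two-thirds down within the crop:
x = 33.90 + 1 × 1724.20/3 ≈ 609; y = 0.00 + 2 × 932.00/3 ≈ 621.

x = 609 px, y = 621 px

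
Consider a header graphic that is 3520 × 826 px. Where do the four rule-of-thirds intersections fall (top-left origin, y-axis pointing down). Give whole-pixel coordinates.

(1173, 275), (2347, 275), (1173, 551), (2347, 551)

One third of 3520 is 1173.33; one third of 826 is 275.33.
Vertical third lines at x = 1173 and x = 2347; horizontal third lines at y = 275 and y = 551.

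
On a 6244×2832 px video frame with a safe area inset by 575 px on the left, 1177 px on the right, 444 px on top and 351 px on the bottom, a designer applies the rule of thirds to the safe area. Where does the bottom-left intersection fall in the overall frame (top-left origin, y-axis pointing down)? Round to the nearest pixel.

x = 2072 px, y = 1802 px

Content width = 6244 − 575 − 1177 = 4492 px; content height = 2832 − 444 − 351 = 2037 px.
Bottom-left is one-third across and two-thirds down within the safe area.
x = 575 + 1 × 4492/3 = 575 + 1497.33 ≈ 2072
y = 444 + 2 × 2037/3 = 444 + 1358.00 ≈ 1802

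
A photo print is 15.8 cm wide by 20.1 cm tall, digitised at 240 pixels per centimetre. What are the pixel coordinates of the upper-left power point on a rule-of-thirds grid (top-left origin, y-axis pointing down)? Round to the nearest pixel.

(1264, 1608)

In pixels the canvas is 15.8 × 240 = 3792 wide and 20.1 × 240 = 4824 tall.
The upper-left point is one-third across and one-third down:
x = 1 × 3792/3 ≈ 1264; y = 1 × 4824/3 ≈ 1608.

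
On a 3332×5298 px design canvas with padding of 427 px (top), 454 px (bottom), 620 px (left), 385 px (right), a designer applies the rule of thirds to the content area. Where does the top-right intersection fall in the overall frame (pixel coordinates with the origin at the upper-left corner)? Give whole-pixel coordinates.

x = 2171 px, y = 1899 px

Content width = 3332 − 620 − 385 = 2327 px; content height = 5298 − 427 − 454 = 4417 px.
Top-right is two-thirds across and one-third down within the content area.
x = 620 + 2 × 2327/3 = 620 + 1551.33 ≈ 2171
y = 427 + 1 × 4417/3 = 427 + 1472.33 ≈ 1899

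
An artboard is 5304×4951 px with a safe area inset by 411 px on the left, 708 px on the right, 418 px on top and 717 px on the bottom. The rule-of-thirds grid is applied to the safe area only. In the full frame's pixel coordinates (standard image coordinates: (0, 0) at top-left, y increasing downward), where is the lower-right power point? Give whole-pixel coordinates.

(3201, 2962)

Content width = 5304 − 411 − 708 = 4185 px; content height = 4951 − 418 − 717 = 3816 px.
Lower-right is two-thirds across and two-thirds down within the safe area.
x = 411 + 2 × 4185/3 = 411 + 2790.00 ≈ 3201
y = 418 + 2 × 3816/3 = 418 + 2544.00 ≈ 2962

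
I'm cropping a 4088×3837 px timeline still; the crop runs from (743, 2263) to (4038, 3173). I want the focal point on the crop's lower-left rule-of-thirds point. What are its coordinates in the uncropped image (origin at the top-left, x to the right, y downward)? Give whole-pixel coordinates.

x = 1841 px, y = 2870 px

Crop width = 4038 − 743 = 3295 px; one third is 1098.33 px.
Crop height = 3173 − 2263 = 910 px; one third is 303.33 px.
The lower-left point is one-third across and two-thirds down within the crop:
x = 743 + 1 × 1098.33 ≈ 1841; y = 2263 + 2 × 303.33 ≈ 2870.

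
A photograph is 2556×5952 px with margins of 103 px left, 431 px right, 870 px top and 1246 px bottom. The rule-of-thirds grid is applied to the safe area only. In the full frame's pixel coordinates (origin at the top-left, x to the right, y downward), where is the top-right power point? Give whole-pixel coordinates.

Content width = 2556 − 103 − 431 = 2022 px; content height = 5952 − 870 − 1246 = 3836 px.
Top-right is two-thirds across and one-third down within the safe area.
x = 103 + 2 × 2022/3 = 103 + 1348.00 ≈ 1451
y = 870 + 1 × 3836/3 = 870 + 1278.67 ≈ 2149

(1451, 2149)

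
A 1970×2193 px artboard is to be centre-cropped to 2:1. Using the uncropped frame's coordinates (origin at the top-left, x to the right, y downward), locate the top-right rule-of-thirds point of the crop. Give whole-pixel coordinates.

(1313, 932)

1970/2193 < 2/1, so the 2:1 crop keeps the full width 1970 and trims height to 1970 × 1/2 = 985.00 px.
Top offset = (2193 − 985.00)/2 = 604.00 px; left offset = 0.
Top-right is two-thirds across and one-third down within the crop:
x = 0.00 + 2 × 1970.00/3 ≈ 1313; y = 604.00 + 1 × 985.00/3 ≈ 932.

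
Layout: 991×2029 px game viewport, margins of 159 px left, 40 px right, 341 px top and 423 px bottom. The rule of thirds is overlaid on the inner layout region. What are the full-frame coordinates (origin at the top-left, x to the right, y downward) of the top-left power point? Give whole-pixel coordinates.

x = 423 px, y = 763 px

Content width = 991 − 159 − 40 = 792 px; content height = 2029 − 341 − 423 = 1265 px.
Top-left is one-third across and one-third down within the inner layout region.
x = 159 + 1 × 792/3 = 159 + 264.00 ≈ 423
y = 341 + 1 × 1265/3 = 341 + 421.67 ≈ 763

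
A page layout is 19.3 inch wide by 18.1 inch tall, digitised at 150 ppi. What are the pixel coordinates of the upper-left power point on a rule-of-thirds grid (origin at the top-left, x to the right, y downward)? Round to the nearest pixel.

x = 965 px, y = 905 px

In pixels the canvas is 19.3 × 150 = 2895 wide and 18.1 × 150 = 2715 tall.
The upper-left point is one-third across and one-third down:
x = 1 × 2895/3 ≈ 965; y = 1 × 2715/3 ≈ 905.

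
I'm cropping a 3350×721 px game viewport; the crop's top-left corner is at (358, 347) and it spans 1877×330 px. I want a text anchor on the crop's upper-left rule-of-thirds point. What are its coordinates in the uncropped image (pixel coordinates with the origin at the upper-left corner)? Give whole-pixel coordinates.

One third of the crop width 1877 is 625.67 px.
One third of the crop height 330 is 110.00 px.
The upper-left point is one-third across and one-third down within the crop:
x = 358 + 1 × 625.67 ≈ 984; y = 347 + 1 × 110.00 ≈ 457.

x = 984 px, y = 457 px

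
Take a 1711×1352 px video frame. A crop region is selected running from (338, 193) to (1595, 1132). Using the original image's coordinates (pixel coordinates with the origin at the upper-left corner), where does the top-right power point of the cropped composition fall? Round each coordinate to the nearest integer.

Crop width = 1595 − 338 = 1257 px; one third is 419.00 px.
Crop height = 1132 − 193 = 939 px; one third is 313.00 px.
The top-right point is two-thirds across and one-third down within the crop:
x = 338 + 2 × 419.00 ≈ 1176; y = 193 + 1 × 313.00 ≈ 506.

(1176, 506)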